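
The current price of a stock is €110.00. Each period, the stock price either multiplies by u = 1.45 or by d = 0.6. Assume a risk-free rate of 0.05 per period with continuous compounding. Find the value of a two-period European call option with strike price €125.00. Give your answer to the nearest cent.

€27.10

Risk-neutral probability p = (e^0.05 − 0.6)/(1.45 − 0.6) = 0.4513/0.8500 = 0.5309
Terminal stock prices: S_uu = 231.3, S_ud = 95.7, S_dd = 39.6
Terminal payoffs (S − K): max(106.3, 0) = 106.3, max(-29.3, 0) = 0, max(-85.4, 0) = 0
Node u (S = 159.5): V_u = e^(−0.05)·[0.5309·106.2750 + 0.4691·0.0000] = 53.6704
Node d (S = 66): V_d = e^(−0.05)·[0.5309·0.0000 + 0.4691·0.0000] = 0.0000
Node 0 (S = 110): V_0 = e^(−0.05)·[0.5309·53.6704 + 0.4691·0.0000] = 27.1043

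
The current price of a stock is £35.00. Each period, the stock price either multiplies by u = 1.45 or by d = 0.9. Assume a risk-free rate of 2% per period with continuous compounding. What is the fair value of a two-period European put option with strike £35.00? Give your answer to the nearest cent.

Risk-neutral probability p = (e^0.02 − 0.9)/(1.45 − 0.9) = 0.1202/0.5500 = 0.2185
Terminal stock prices: S_uu = 73.59, S_ud = 45.68, S_dd = 28.35
Terminal payoffs (K − S): max(-38.59, 0) = 0, max(-10.68, 0) = 0, max(6.65, 0) = 6.65
Node u (S = 50.75): V_u = e^(−0.02)·[0.2185·0.0000 + 0.7815·0.0000] = 0.0000
Node d (S = 31.5): V_d = e^(−0.02)·[0.2185·0.0000 + 0.7815·6.6500] = 5.0938
Node 0 (S = 35): V_0 = e^(−0.02)·[0.2185·0.0000 + 0.7815·5.0938] = 3.9017

£3.90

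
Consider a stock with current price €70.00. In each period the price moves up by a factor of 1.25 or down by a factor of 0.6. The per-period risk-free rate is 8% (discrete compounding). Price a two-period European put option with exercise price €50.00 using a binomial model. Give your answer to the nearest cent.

€1.45

Risk-neutral probability p = (1 + 0.08 − 0.6)/(1.25 − 0.6) = 0.4800/0.6500 = 0.7385
Terminal stock prices: S_uu = 109.4, S_ud = 52.5, S_dd = 25.2
Terminal payoffs (K − S): max(-59.38, 0) = 0, max(-2.5, 0) = 0, max(24.8, 0) = 24.8
Node u (S = 87.5): V_u = 1/1.08·[0.7385·0.0000 + 0.2615·0.0000] = 0.0000
Node d (S = 42): V_d = 1/1.08·[0.7385·0.0000 + 0.2615·24.8000] = 6.0057
Node 0 (S = 70): V_0 = 1/1.08·[0.7385·0.0000 + 0.2615·6.0057] = 1.4544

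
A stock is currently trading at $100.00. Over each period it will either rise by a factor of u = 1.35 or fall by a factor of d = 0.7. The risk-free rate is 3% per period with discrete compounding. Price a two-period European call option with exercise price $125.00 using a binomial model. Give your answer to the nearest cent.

Risk-neutral probability p = (1 + 0.03 − 0.7)/(1.35 − 0.7) = 0.3300/0.6500 = 0.5077
Terminal stock prices: S_uu = 182.3, S_ud = 94.5, S_dd = 49
Terminal payoffs (S − K): max(57.25, 0) = 57.25, max(-30.5, 0) = 0, max(-76, 0) = 0
Node u (S = 135): V_u = 1/1.03·[0.5077·57.2500 + 0.4923·0.0000] = 28.2188
Node d (S = 70): V_d = 1/1.03·[0.5077·0.0000 + 0.4923·0.0000] = 0.0000
Node 0 (S = 100): V_0 = 1/1.03·[0.5077·28.2188 + 0.4923·0.0000] = 13.9092

$13.91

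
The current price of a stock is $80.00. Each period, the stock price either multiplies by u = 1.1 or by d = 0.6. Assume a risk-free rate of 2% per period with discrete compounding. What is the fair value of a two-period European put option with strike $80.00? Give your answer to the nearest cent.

$8.29

Risk-neutral probability p = (1 + 0.02 − 0.6)/(1.1 − 0.6) = 0.4200/0.5000 = 0.8400
Terminal stock prices: S_uu = 96.8, S_ud = 52.8, S_dd = 28.8
Terminal payoffs (K − S): max(-16.8, 0) = 0, max(27.2, 0) = 27.2, max(51.2, 0) = 51.2
Node u (S = 88): V_u = 1/1.02·[0.8400·0.0000 + 0.1600·27.2000] = 4.2667
Node d (S = 48): V_d = 1/1.02·[0.8400·27.2000 + 0.1600·51.2000] = 30.4314
Node 0 (S = 80): V_0 = 1/1.02·[0.8400·4.2667 + 0.1600·30.4314] = 8.2873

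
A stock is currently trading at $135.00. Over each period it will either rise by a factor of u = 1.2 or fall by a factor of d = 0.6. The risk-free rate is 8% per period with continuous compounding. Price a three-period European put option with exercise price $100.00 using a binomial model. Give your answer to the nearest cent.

$3.41

Risk-neutral probability p = (e^0.08 − 0.6)/(1.2 − 0.6) = 0.4833/0.6000 = 0.8055
Terminal stock prices: S_uuu = 233.3, S_uud = 116.6, S_udd = 58.32, S_ddd = 29.16
Terminal payoffs (K − S): max(-133.3, 0) = 0, max(-16.64, 0) = 0, max(41.68, 0) = 41.68, max(70.84, 0) = 70.84
Node uu (S = 194.4): V_uu = e^(−0.08)·[0.8055·0.0000 + 0.1945·0.0000] = 0.0000
Node ud (S = 97.2): V_ud = e^(−0.08)·[0.8055·0.0000 + 0.1945·41.6800] = 7.4843
Node dd (S = 48.6): V_dd = e^(−0.08)·[0.8055·41.6800 + 0.1945·70.8400] = 43.7116
Node u (S = 162): V_u = e^(−0.08)·[0.8055·0.0000 + 0.1945·7.4843] = 1.3439
Node d (S = 81): V_d = e^(−0.08)·[0.8055·7.4843 + 0.1945·43.7116] = 13.4141
Node 0 (S = 135): V_0 = e^(−0.08)·[0.8055·1.3439 + 0.1945·13.4141] = 3.4080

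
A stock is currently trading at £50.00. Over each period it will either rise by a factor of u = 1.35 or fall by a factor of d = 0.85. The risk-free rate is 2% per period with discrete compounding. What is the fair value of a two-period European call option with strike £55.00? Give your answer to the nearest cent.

Risk-neutral probability p = (1 + 0.02 − 0.85)/(1.35 − 0.85) = 0.1700/0.5000 = 0.3400
Terminal stock prices: S_uu = 91.13, S_ud = 57.38, S_dd = 36.12
Terminal payoffs (S − K): max(36.13, 0) = 36.13, max(2.375, 0) = 2.375, max(-18.88, 0) = 0
Node u (S = 67.5): V_u = 1/1.02·[0.3400·36.1250 + 0.6600·2.3750] = 13.5784
Node d (S = 42.5): V_d = 1/1.02·[0.3400·2.3750 + 0.6600·0.0000] = 0.7917
Node 0 (S = 50): V_0 = 1/1.02·[0.3400·13.5784 + 0.6600·0.7917] = 5.0384

£5.04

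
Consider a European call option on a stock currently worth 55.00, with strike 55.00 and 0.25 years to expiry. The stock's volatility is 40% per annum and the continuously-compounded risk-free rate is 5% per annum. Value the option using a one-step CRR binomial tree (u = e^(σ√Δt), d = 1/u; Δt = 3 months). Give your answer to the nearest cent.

5.79

CRR parameters: u = e^(σ√Δt) = e^(0.4·√0.25) = 1.2214, d = 1/u = 0.8187
Per-period rate: rΔt = 0.05·0.25 = 0.0125, so R = e^0.0125 = 1.0126
Risk-neutral probability p = (e^0.0125 − 0.8187)/(1.2214 − 0.8187) = 0.1938/0.4027 = 0.4814
Terminal stock prices: S_u = 67.18, S_d = 45.03
Terminal payoffs (S − K): max(12.18, 0) = 12.18, max(-9.97, 0) = 0
Node 0 (S = 55): V_0 = e^(−0.0125)·[0.4814·12.1772 + 0.5186·0.0000] = 5.7893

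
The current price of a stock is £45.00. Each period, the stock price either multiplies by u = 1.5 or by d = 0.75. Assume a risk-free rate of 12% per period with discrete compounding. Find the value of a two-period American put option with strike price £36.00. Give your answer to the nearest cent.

Risk-neutral probability p = (1 + 0.12 − 0.75)/(1.5 − 0.75) = 0.3700/0.7500 = 0.4933
Terminal stock prices: S_uu = 101.2, S_ud = 50.62, S_dd = 25.31
Terminal payoffs (K − S): max(-65.25, 0) = 0, max(-14.62, 0) = 0, max(10.69, 0) = 10.69
Node u (S = 67.5): continuation = 1/1.12·[0.4933·0.0000 + 0.5067·0.0000] = 0.0000; exercise value = 0.0000 ≤ continuation, so V_u = 0.0000
Node d (S = 33.75): continuation = 1/1.12·[0.4933·0.0000 + 0.5067·10.6875] = 4.8348; exercise value = 2.2500 ≤ continuation, so V_d = 4.8348
Node 0 (S = 45): continuation = 1/1.12·[0.4933·0.0000 + 0.5067·4.8348] = 2.1872; exercise value = 0.0000 ≤ continuation, so V_0 = 2.1872

£2.19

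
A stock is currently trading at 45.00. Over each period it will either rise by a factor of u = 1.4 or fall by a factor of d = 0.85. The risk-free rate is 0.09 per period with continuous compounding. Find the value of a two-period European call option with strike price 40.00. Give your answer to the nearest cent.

13.52

Risk-neutral probability p = (e^0.09 − 0.85)/(1.4 − 0.85) = 0.2442/0.5500 = 0.4440
Terminal stock prices: S_uu = 88.2, S_ud = 53.55, S_dd = 32.51
Terminal payoffs (S − K): max(48.2, 0) = 48.2, max(13.55, 0) = 13.55, max(-7.488, 0) = 0
Node u (S = 63): V_u = e^(−0.09)·[0.4440·48.2000 + 0.5560·13.5500] = 26.4428
Node d (S = 38.25): V_d = e^(−0.09)·[0.4440·13.5500 + 0.5560·0.0000] = 5.4978
Node 0 (S = 45): V_0 = e^(−0.09)·[0.4440·26.4428 + 0.5560·5.4978] = 13.5229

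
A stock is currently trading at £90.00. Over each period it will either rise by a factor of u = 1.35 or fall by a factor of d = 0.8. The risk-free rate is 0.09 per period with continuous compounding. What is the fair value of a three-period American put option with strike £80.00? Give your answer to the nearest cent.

Risk-neutral probability p = (e^0.09 − 0.8)/(1.35 − 0.8) = 0.2942/0.5500 = 0.5349
Terminal stock prices: S_uuu = 221.4, S_uud = 131.2, S_udd = 77.76, S_ddd = 46.08
Terminal payoffs (K − S): max(-141.4, 0) = 0, max(-51.22, 0) = 0, max(2.24, 0) = 2.24, max(33.92, 0) = 33.92
Node uu (S = 164): continuation = e^(−0.09)·[0.5349·0.0000 + 0.4651·0.0000] = 0.0000; exercise value = 0.0000 ≤ continuation, so V_uu = 0.0000
Node ud (S = 97.2): continuation = e^(−0.09)·[0.5349·0.0000 + 0.4651·2.2400] = 0.9522; exercise value = 0.0000 ≤ continuation, so V_ud = 0.9522
Node dd (S = 57.6): continuation = e^(−0.09)·[0.5349·2.2400 + 0.4651·33.9200] = 15.5145; exercise value = 22.4000 > continuation, so V_dd = 22.4000 (exercise)
Node u (S = 121.5): continuation = e^(−0.09)·[0.5349·0.0000 + 0.4651·0.9522] = 0.4048; exercise value = 0.0000 ≤ continuation, so V_u = 0.4048
Node d (S = 72): continuation = e^(−0.09)·[0.5349·0.9522 + 0.4651·22.4000] = 9.9878; exercise value = 8.0000 ≤ continuation, so V_d = 9.9878
Node 0 (S = 90): continuation = e^(−0.09)·[0.5349·0.4048 + 0.4651·9.9878] = 4.4437; exercise value = 0.0000 ≤ continuation, so V_0 = 4.4437

£4.44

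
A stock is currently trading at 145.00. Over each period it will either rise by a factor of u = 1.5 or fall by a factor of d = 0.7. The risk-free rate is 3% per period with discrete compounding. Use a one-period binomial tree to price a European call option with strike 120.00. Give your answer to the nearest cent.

Risk-neutral probability p = (1 + 0.03 − 0.7)/(1.5 − 0.7) = 0.3300/0.8000 = 0.4125
Terminal stock prices: S_u = 217.5, S_d = 101.5
Terminal payoffs (S − K): max(97.5, 0) = 97.5, max(-18.5, 0) = 0
Node 0 (S = 145): V_0 = 1/1.03·[0.4125·97.5000 + 0.5875·0.0000] = 39.0473

39.05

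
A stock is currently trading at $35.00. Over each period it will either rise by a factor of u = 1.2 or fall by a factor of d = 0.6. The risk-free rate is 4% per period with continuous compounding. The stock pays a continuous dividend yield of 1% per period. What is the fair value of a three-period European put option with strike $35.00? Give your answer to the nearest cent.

$5.42

Per-period risk-free factor R = e^0.04 = 1.0408; dividend-adjusted growth = e^(0.04−0.01) = 1.0305.
Risk-neutral probability p = (1.0305 − 0.6)/(1.2 − 0.6) = 0.4305/0.6000 = 0.7174
Terminal stock prices: S_uuu = 60.48, S_uud = 30.24, S_udd = 15.12, S_ddd = 7.56
Terminal payoffs (K − S): max(-25.48, 0) = 0, max(4.76, 0) = 4.76, max(19.88, 0) = 19.88, max(27.44, 0) = 27.44
Node uu (S = 50.4): V_uu = e^(−0.04)·[0.7174·0.0000 + 0.2826·4.7600] = 1.2923
Node ud (S = 25.2): V_ud = e^(−0.04)·[0.7174·4.7600 + 0.2826·19.8800] = 8.6784
Node dd (S = 12.6): V_dd = e^(−0.04)·[0.7174·19.8800 + 0.2826·27.4400] = 21.1530
Node u (S = 42): V_u = e^(−0.04)·[0.7174·1.2923 + 0.2826·8.6784] = 3.2469
Node d (S = 21): V_d = e^(−0.04)·[0.7174·8.6784 + 0.2826·21.1530] = 11.7249
Node 0 (S = 35): V_0 = e^(−0.04)·[0.7174·3.2469 + 0.2826·11.7249] = 5.4213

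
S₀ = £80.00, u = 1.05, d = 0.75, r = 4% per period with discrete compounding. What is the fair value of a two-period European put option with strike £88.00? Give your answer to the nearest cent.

£1.53

Risk-neutral probability p = (1 + 0.04 − 0.75)/(1.05 − 0.75) = 0.2900/0.3000 = 0.9667
Terminal stock prices: S_uu = 88.2, S_ud = 63, S_dd = 45
Terminal payoffs (K − S): max(-0.2, 0) = 0, max(25, 0) = 25, max(43, 0) = 43
Node u (S = 84): V_u = 1/1.04·[0.9667·0.0000 + 0.0333·25.0000] = 0.8013
Node d (S = 60): V_d = 1/1.04·[0.9667·25.0000 + 0.0333·43.0000] = 24.6154
Node 0 (S = 80): V_0 = 1/1.04·[0.9667·0.8013 + 0.0333·24.6154] = 1.5337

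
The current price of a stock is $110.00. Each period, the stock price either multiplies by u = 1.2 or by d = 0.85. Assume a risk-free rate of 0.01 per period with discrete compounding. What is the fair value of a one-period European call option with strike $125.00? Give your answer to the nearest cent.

$3.17

Risk-neutral probability p = (1 + 0.01 − 0.85)/(1.2 − 0.85) = 0.1600/0.3500 = 0.4571
Terminal stock prices: S_u = 132, S_d = 93.5
Terminal payoffs (S − K): max(7, 0) = 7, max(-31.5, 0) = 0
Node 0 (S = 110): V_0 = 1/1.01·[0.4571·7.0000 + 0.5429·0.0000] = 3.1683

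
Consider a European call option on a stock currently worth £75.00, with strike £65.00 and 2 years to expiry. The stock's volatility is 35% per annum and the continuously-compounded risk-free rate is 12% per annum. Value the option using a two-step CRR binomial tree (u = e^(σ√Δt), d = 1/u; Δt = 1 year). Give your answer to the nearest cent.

CRR parameters: u = e^(σ√Δt) = e^(0.35·√1) = 1.4191, d = 1/u = 0.7047
Per-period rate: rΔt = 0.12·1 = 0.12, so R = e^0.12 = 1.1275
Risk-neutral probability p = (e^0.12 − 0.7047)/(1.4191 − 0.7047) = 0.4228/0.7144 = 0.5919
Terminal stock prices: S_uu = 151, S_ud = 75, S_dd = 37.24
Terminal payoffs (S − K): max(86.03, 0) = 86.03, max(10, 0) = 10, max(-27.76, 0) = 0
Node u (S = 106.4): V_u = e^(−0.12)·[0.5919·86.0315 + 0.4081·10.0000] = 48.7802
Node d (S = 52.85): V_d = e^(−0.12)·[0.5919·10.0000 + 0.4081·0.0000] = 5.2493
Node 0 (S = 75): V_0 = e^(−0.12)·[0.5919·48.7802 + 0.4081·5.2493] = 27.5063

£27.51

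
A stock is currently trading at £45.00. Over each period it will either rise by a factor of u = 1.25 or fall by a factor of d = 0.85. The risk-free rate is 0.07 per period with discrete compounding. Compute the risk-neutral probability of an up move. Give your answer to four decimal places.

Risk-neutral probability p = (1 + 0.07 − 0.85)/(1.25 − 0.85) = 0.2200/0.4000 = 0.5500

p = 0.5500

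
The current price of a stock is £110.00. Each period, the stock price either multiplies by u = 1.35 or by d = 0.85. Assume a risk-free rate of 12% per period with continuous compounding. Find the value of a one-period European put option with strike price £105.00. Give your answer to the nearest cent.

£4.54

Risk-neutral probability p = (e^0.12 − 0.85)/(1.35 − 0.85) = 0.2775/0.5000 = 0.5550
Terminal stock prices: S_u = 148.5, S_d = 93.5
Terminal payoffs (K − S): max(-43.5, 0) = 0, max(11.5, 0) = 11.5
Node 0 (S = 110): V_0 = e^(−0.12)·[0.5550·0.0000 + 0.4450·11.5000] = 4.5389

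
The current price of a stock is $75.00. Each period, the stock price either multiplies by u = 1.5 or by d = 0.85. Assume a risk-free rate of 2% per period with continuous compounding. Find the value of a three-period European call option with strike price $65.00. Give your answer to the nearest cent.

Risk-neutral probability p = (e^0.02 − 0.85)/(1.5 − 0.85) = 0.1702/0.6500 = 0.2618
Terminal stock prices: S_uuu = 253.1, S_uud = 143.4, S_udd = 81.28, S_ddd = 46.06
Terminal payoffs (S − K): max(188.1, 0) = 188.1, max(78.44, 0) = 78.44, max(16.28, 0) = 16.28, max(-18.94, 0) = 0
Node uu (S = 168.8): V_uu = e^(−0.02)·[0.2618·188.1250 + 0.7382·78.4375] = 105.0371
Node ud (S = 95.62): V_ud = e^(−0.02)·[0.2618·78.4375 + 0.7382·16.2812] = 31.9121
Node dd (S = 54.19): V_dd = e^(−0.02)·[0.2618·16.2812 + 0.7382·0.0000] = 4.1788
Node u (S = 112.5): V_u = e^(−0.02)·[0.2618·105.0371 + 0.7382·31.9121] = 50.0487
Node d (S = 63.75): V_d = e^(−0.02)·[0.2618·31.9121 + 0.7382·4.1788] = 11.2142
Node 0 (S = 75): V_0 = e^(−0.02)·[0.2618·50.0487 + 0.7382·11.2142] = 20.9595

$20.96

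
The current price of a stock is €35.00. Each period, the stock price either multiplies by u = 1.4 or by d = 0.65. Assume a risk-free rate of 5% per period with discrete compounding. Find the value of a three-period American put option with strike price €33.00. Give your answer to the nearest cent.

€6.07

Risk-neutral probability p = (1 + 0.05 − 0.65)/(1.4 − 0.65) = 0.4000/0.7500 = 0.5333
Terminal stock prices: S_uuu = 96.04, S_uud = 44.59, S_udd = 20.7, S_ddd = 9.612
Terminal payoffs (K − S): max(-63.04, 0) = 0, max(-11.59, 0) = 0, max(12.3, 0) = 12.3, max(23.39, 0) = 23.39
Node uu (S = 68.6): continuation = 1/1.05·[0.5333·0.0000 + 0.4667·0.0000] = 0.0000; exercise value = 0.0000 ≤ continuation, so V_uu = 0.0000
Node ud (S = 31.85): continuation = 1/1.05·[0.5333·0.0000 + 0.4667·12.2975] = 5.4656; exercise value = 1.1500 ≤ continuation, so V_ud = 5.4656
Node dd (S = 14.79): continuation = 1/1.05·[0.5333·12.2975 + 0.4667·23.3881] = 16.6411; exercise value = 18.2125 > continuation, so V_dd = 18.2125 (exercise)
Node u (S = 49): continuation = 1/1.05·[0.5333·0.0000 + 0.4667·5.4656] = 2.4291; exercise value = 0.0000 ≤ continuation, so V_u = 2.4291
Node d (S = 22.75): continuation = 1/1.05·[0.5333·5.4656 + 0.4667·18.2125] = 10.8706; exercise value = 10.2500 ≤ continuation, so V_d = 10.8706
Node 0 (S = 35): continuation = 1/1.05·[0.5333·2.4291 + 0.4667·10.8706] = 6.0652; exercise value = 0.0000 ≤ continuation, so V_0 = 6.0652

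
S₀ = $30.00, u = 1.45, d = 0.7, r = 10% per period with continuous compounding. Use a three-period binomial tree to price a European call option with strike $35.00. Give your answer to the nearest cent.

Risk-neutral probability p = (e^0.1 − 0.7)/(1.45 − 0.7) = 0.4052/0.7500 = 0.5402
Terminal stock prices: S_uuu = 91.46, S_uud = 44.15, S_udd = 21.31, S_ddd = 10.29
Terminal payoffs (S − K): max(56.46, 0) = 56.46, max(9.152, 0) = 9.152, max(-13.69, 0) = 0, max(-24.71, 0) = 0
Node uu (S = 63.08): V_uu = e^(−0.1)·[0.5402·56.4587 + 0.4598·9.1525] = 31.4057
Node ud (S = 30.45): V_ud = e^(−0.1)·[0.5402·9.1525 + 0.4598·0.0000] = 4.4739
Node dd (S = 14.7): V_dd = e^(−0.1)·[0.5402·0.0000 + 0.4598·0.0000] = 0.0000
Node u (S = 43.5): V_u = e^(−0.1)·[0.5402·31.4057 + 0.4598·4.4739] = 17.2129
Node d (S = 21): V_d = e^(−0.1)·[0.5402·4.4739 + 0.4598·0.0000] = 2.1869
Node 0 (S = 30): V_0 = e^(−0.1)·[0.5402·17.2129 + 0.4598·2.1869] = 9.3238

$9.32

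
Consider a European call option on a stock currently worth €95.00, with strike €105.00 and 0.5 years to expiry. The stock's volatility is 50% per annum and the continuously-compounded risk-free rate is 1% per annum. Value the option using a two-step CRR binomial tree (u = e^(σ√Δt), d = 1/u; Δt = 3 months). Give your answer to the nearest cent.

CRR parameters: u = e^(σ√Δt) = e^(0.5·√0.25) = 1.2840, d = 1/u = 0.7788
Per-period rate: rΔt = 0.01·0.25 = 0.0025, so R = e^0.0025 = 1.0025
Risk-neutral probability p = (e^0.0025 − 0.7788)/(1.2840 − 0.7788) = 0.2237/0.5052 = 0.4428
Terminal stock prices: S_uu = 156.6, S_ud = 95, S_dd = 57.62
Terminal payoffs (S − K): max(51.63, 0) = 51.63, max(-10, 0) = 0, max(-47.38, 0) = 0
Node u (S = 122): V_u = e^(−0.0025)·[0.4428·51.6285 + 0.5572·0.0000] = 22.8029
Node d (S = 73.99): V_d = e^(−0.0025)·[0.4428·0.0000 + 0.5572·0.0000] = 0.0000
Node 0 (S = 95): V_0 = e^(−0.0025)·[0.4428·22.8029 + 0.5572·0.0000] = 10.0714

€10.07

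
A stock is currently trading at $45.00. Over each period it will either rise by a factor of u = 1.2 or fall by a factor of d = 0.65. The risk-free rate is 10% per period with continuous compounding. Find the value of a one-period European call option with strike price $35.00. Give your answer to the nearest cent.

Risk-neutral probability p = (e^0.1 − 0.65)/(1.2 − 0.65) = 0.4552/0.5500 = 0.8276
Terminal stock prices: S_u = 54, S_d = 29.25
Terminal payoffs (S − K): max(19, 0) = 19, max(-5.75, 0) = 0
Node 0 (S = 45): V_0 = e^(−0.1)·[0.8276·19.0000 + 0.1724·0.0000] = 14.2277

$14.23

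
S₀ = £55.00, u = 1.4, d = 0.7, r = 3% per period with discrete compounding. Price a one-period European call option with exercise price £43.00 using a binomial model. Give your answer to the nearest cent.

£15.56

Risk-neutral probability p = (1 + 0.03 − 0.7)/(1.4 − 0.7) = 0.3300/0.7000 = 0.4714
Terminal stock prices: S_u = 77, S_d = 38.5
Terminal payoffs (S − K): max(34, 0) = 34, max(-4.5, 0) = 0
Node 0 (S = 55): V_0 = 1/1.03·[0.4714·34.0000 + 0.5286·0.0000] = 15.5617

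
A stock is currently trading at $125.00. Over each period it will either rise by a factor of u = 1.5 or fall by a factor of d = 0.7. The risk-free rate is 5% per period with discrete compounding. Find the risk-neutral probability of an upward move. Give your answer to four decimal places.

p = 0.4375

Risk-neutral probability p = (1 + 0.05 − 0.7)/(1.5 − 0.7) = 0.3500/0.8000 = 0.4375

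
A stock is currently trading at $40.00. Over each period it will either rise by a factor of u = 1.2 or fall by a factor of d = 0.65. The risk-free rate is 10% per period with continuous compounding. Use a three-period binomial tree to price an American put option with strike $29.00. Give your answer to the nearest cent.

Risk-neutral probability p = (e^0.1 − 0.65)/(1.2 − 0.65) = 0.4552/0.5500 = 0.8276
Terminal stock prices: S_uuu = 69.12, S_uud = 37.44, S_udd = 20.28, S_ddd = 10.98
Terminal payoffs (K − S): max(-40.12, 0) = 0, max(-8.44, 0) = 0, max(8.72, 0) = 8.72, max(18.02, 0) = 18.02
Node uu (S = 57.6): continuation = e^(−0.1)·[0.8276·0.0000 + 0.1724·0.0000] = 0.0000; exercise value = 0.0000 ≤ continuation, so V_uu = 0.0000
Node ud (S = 31.2): continuation = e^(−0.1)·[0.8276·0.0000 + 0.1724·8.7200] = 1.3604; exercise value = 0.0000 ≤ continuation, so V_ud = 1.3604
Node dd (S = 16.9): continuation = e^(−0.1)·[0.8276·8.7200 + 0.1724·18.0150] = 9.3403; exercise value = 12.1000 > continuation, so V_dd = 12.1000 (exercise)
Node u (S = 48): continuation = e^(−0.1)·[0.8276·0.0000 + 0.1724·1.3604] = 0.2122; exercise value = 0.0000 ≤ continuation, so V_u = 0.2122
Node d (S = 26): continuation = e^(−0.1)·[0.8276·1.3604 + 0.1724·12.1000] = 2.9064; exercise value = 3.0000 > continuation, so V_d = 3.0000 (exercise)
Node 0 (S = 40): continuation = e^(−0.1)·[0.8276·0.2122 + 0.1724·3.0000] = 0.6270; exercise value = 0.0000 ≤ continuation, so V_0 = 0.6270

$0.63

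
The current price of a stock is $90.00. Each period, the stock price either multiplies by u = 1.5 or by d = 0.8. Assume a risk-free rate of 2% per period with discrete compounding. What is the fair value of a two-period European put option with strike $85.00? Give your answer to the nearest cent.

$12.38

Risk-neutral probability p = (1 + 0.02 − 0.8)/(1.5 − 0.8) = 0.2200/0.7000 = 0.3143
Terminal stock prices: S_uu = 202.5, S_ud = 108, S_dd = 57.6
Terminal payoffs (K − S): max(-117.5, 0) = 0, max(-23, 0) = 0, max(27.4, 0) = 27.4
Node u (S = 135): V_u = 1/1.02·[0.3143·0.0000 + 0.6857·0.0000] = 0.0000
Node d (S = 72): V_d = 1/1.02·[0.3143·0.0000 + 0.6857·27.4000] = 18.4202
Node 0 (S = 90): V_0 = 1/1.02·[0.3143·0.0000 + 0.6857·18.4202] = 12.3833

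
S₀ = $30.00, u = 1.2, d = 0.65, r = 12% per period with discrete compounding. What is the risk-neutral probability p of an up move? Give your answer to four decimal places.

p = 0.8545

Risk-neutral probability p = (1 + 0.12 − 0.65)/(1.2 − 0.65) = 0.4700/0.5500 = 0.8545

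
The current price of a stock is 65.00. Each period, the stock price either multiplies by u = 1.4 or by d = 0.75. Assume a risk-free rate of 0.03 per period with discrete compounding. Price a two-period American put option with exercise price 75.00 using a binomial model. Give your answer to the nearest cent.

Risk-neutral probability p = (1 + 0.03 − 0.75)/(1.4 − 0.75) = 0.2800/0.6500 = 0.4308
Terminal stock prices: S_uu = 127.4, S_ud = 68.25, S_dd = 36.56
Terminal payoffs (K − S): max(-52.4, 0) = 0, max(6.75, 0) = 6.75, max(38.44, 0) = 38.44
Node u (S = 91): continuation = 1/1.03·[0.4308·0.0000 + 0.5692·6.7500] = 3.7304; exercise value = 0.0000 ≤ continuation, so V_u = 3.7304
Node d (S = 48.75): continuation = 1/1.03·[0.4308·6.7500 + 0.5692·38.4375] = 24.0655; exercise value = 26.2500 > continuation, so V_d = 26.2500 (exercise)
Node 0 (S = 65): continuation = 1/1.03·[0.4308·3.7304 + 0.5692·26.2500] = 16.0672; exercise value = 10.0000 ≤ continuation, so V_0 = 16.0672

16.07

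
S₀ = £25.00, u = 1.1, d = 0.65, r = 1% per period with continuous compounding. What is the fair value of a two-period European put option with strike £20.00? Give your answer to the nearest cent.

Risk-neutral probability p = (e^0.01 − 0.65)/(1.1 − 0.65) = 0.3601/0.4500 = 0.8001
Terminal stock prices: S_uu = 30.25, S_ud = 17.88, S_dd = 10.56
Terminal payoffs (K − S): max(-10.25, 0) = 0, max(2.125, 0) = 2.125, max(9.437, 0) = 9.437
Node u (S = 27.5): V_u = e^(−0.01)·[0.8001·0.0000 + 0.1999·2.1250] = 0.4205
Node d (S = 16.25): V_d = e^(−0.01)·[0.8001·2.1250 + 0.1999·9.4375] = 3.5510
Node 0 (S = 25): V_0 = e^(−0.01)·[0.8001·0.4205 + 0.1999·3.5510] = 1.0359

£1.04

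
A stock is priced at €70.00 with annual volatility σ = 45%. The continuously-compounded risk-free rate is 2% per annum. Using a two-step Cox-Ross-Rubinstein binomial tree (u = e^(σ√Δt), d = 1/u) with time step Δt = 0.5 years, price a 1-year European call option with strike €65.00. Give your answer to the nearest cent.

CRR parameters: u = e^(σ√Δt) = e^(0.45·√0.5) = 1.3746, d = 1/u = 0.7275
Per-period rate: rΔt = 0.02·0.5 = 0.01, so R = e^0.01 = 1.0101
Risk-neutral probability p = (e^0.01 − 0.7275)/(1.3746 − 0.7275) = 0.2826/0.6472 = 0.4366
Terminal stock prices: S_uu = 132.3, S_ud = 70, S_dd = 37.04
Terminal payoffs (S − K): max(67.28, 0) = 67.28, max(5, 0) = 5, max(-27.96, 0) = 0
Node u (S = 96.23): V_u = e^(−0.01)·[0.4366·67.2761 + 0.5634·5.0000] = 31.8722
Node d (S = 50.92): V_d = e^(−0.01)·[0.4366·5.0000 + 0.5634·0.0000] = 2.1615
Node 0 (S = 70): V_0 = e^(−0.01)·[0.4366·31.8722 + 0.5634·2.1615] = 14.9839

€14.98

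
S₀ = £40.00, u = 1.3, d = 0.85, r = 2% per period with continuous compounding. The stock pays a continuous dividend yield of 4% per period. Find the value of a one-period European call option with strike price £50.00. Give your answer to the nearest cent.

£0.57

Per-period risk-free factor R = e^0.02 = 1.0202; dividend-adjusted growth = e^(0.02−0.04) = 0.9802.
Risk-neutral probability p = (0.9802 − 0.85)/(1.3 − 0.85) = 0.1302/0.4500 = 0.2893
Terminal stock prices: S_u = 52, S_d = 34
Terminal payoffs (S − K): max(2, 0) = 2, max(-16, 0) = 0
Node 0 (S = 40): V_0 = e^(−0.02)·[0.2893·2.0000 + 0.7107·0.0000] = 0.5672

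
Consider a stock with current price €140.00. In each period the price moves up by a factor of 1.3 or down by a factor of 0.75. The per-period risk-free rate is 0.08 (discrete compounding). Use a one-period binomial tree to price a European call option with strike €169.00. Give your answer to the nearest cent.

Risk-neutral probability p = (1 + 0.08 − 0.75)/(1.3 − 0.75) = 0.3300/0.5500 = 0.6000
Terminal stock prices: S_u = 182, S_d = 105
Terminal payoffs (S − K): max(13, 0) = 13, max(-64, 0) = 0
Node 0 (S = 140): V_0 = 1/1.08·[0.6000·13.0000 + 0.4000·0.0000] = 7.2222

€7.22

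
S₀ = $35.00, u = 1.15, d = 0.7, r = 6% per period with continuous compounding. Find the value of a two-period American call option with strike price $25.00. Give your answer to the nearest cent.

Risk-neutral probability p = (e^0.06 − 0.7)/(1.15 − 0.7) = 0.3618/0.4500 = 0.8041
Terminal stock prices: S_uu = 46.29, S_ud = 28.17, S_dd = 17.15
Terminal payoffs (S − K): max(21.29, 0) = 21.29, max(3.175, 0) = 3.175, max(-7.85, 0) = 0
Node u (S = 40.25): continuation = e^(−0.06)·[0.8041·21.2875 + 0.1959·3.1750] = 16.7059; exercise value = 15.2500 ≤ continuation, so V_u = 16.7059
Node d (S = 24.5): continuation = e^(−0.06)·[0.8041·3.1750 + 0.1959·0.0000] = 2.4043; exercise value = 0.0000 ≤ continuation, so V_d = 2.4043
Node 0 (S = 35): continuation = e^(−0.06)·[0.8041·16.7059 + 0.1959·2.4043] = 13.0942; exercise value = 10.0000 ≤ continuation, so V_0 = 13.0942

$13.09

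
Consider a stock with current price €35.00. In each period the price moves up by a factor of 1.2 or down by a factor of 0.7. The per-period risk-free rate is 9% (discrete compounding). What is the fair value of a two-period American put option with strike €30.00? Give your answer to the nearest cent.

€1.20

Risk-neutral probability p = (1 + 0.09 − 0.7)/(1.2 − 0.7) = 0.3900/0.5000 = 0.7800
Terminal stock prices: S_uu = 50.4, S_ud = 29.4, S_dd = 17.15
Terminal payoffs (K − S): max(-20.4, 0) = 0, max(0.6, 0) = 0.6, max(12.85, 0) = 12.85
Node u (S = 42): continuation = 1/1.09·[0.7800·0.0000 + 0.2200·0.6000] = 0.1211; exercise value = 0.0000 ≤ continuation, so V_u = 0.1211
Node d (S = 24.5): continuation = 1/1.09·[0.7800·0.6000 + 0.2200·12.8500] = 3.0229; exercise value = 5.5000 > continuation, so V_d = 5.5000 (exercise)
Node 0 (S = 35): continuation = 1/1.09·[0.7800·0.1211 + 0.2200·5.5000] = 1.1968; exercise value = 0.0000 ≤ continuation, so V_0 = 1.1968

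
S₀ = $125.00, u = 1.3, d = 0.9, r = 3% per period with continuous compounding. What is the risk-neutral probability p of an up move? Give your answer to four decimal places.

Risk-neutral probability p = (e^0.03 − 0.9)/(1.3 − 0.9) = 0.1305/0.4000 = 0.3261

p = 0.3261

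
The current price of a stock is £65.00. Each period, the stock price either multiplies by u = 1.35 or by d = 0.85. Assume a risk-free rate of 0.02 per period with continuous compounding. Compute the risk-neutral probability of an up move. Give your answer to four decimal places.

p = 0.3404

Risk-neutral probability p = (e^0.02 − 0.85)/(1.35 − 0.85) = 0.1702/0.5000 = 0.3404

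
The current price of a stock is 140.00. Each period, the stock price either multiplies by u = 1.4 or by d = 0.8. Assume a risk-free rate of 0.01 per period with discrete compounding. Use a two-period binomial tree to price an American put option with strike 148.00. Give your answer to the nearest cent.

24.19

Risk-neutral probability p = (1 + 0.01 − 0.8)/(1.4 − 0.8) = 0.2100/0.6000 = 0.3500
Terminal stock prices: S_uu = 274.4, S_ud = 156.8, S_dd = 89.6
Terminal payoffs (K − S): max(-126.4, 0) = 0, max(-8.8, 0) = 0, max(58.4, 0) = 58.4
Node u (S = 196): continuation = 1/1.01·[0.3500·0.0000 + 0.6500·0.0000] = 0.0000; exercise value = 0.0000 ≤ continuation, so V_u = 0.0000
Node d (S = 112): continuation = 1/1.01·[0.3500·0.0000 + 0.6500·58.4000] = 37.5842; exercise value = 36.0000 ≤ continuation, so V_d = 37.5842
Node 0 (S = 140): continuation = 1/1.01·[0.3500·0.0000 + 0.6500·37.5842] = 24.1878; exercise value = 8.0000 ≤ continuation, so V_0 = 24.1878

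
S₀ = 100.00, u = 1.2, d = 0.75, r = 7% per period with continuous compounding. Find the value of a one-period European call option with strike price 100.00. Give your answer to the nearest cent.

Risk-neutral probability p = (e^0.07 − 0.75)/(1.2 − 0.75) = 0.3225/0.4500 = 0.7167
Terminal stock prices: S_u = 120, S_d = 75
Terminal payoffs (S − K): max(20, 0) = 20, max(-25, 0) = 0
Node 0 (S = 100): V_0 = e^(−0.07)·[0.7167·20.0000 + 0.2833·0.0000] = 13.3647

13.36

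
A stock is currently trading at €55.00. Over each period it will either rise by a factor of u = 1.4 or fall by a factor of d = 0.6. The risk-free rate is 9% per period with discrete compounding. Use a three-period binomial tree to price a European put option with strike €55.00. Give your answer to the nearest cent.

Risk-neutral probability p = (1 + 0.09 − 0.6)/(1.4 − 0.6) = 0.4900/0.8000 = 0.6125
Terminal stock prices: S_uuu = 150.9, S_uud = 64.68, S_udd = 27.72, S_ddd = 11.88
Terminal payoffs (K − S): max(-95.92, 0) = 0, max(-9.68, 0) = 0, max(27.28, 0) = 27.28, max(43.12, 0) = 43.12
Node uu (S = 107.8): V_uu = 1/1.09·[0.6125·0.0000 + 0.3875·0.0000] = 0.0000
Node ud (S = 46.2): V_ud = 1/1.09·[0.6125·0.0000 + 0.3875·27.2800] = 9.6982
Node dd (S = 19.8): V_dd = 1/1.09·[0.6125·27.2800 + 0.3875·43.1200] = 30.6587
Node u (S = 77): V_u = 1/1.09·[0.6125·0.0000 + 0.3875·9.6982] = 3.4477
Node d (S = 33): V_d = 1/1.09·[0.6125·9.6982 + 0.3875·30.6587] = 16.3490
Node 0 (S = 55): V_0 = 1/1.09·[0.6125·3.4477 + 0.3875·16.3490] = 7.7495

€7.75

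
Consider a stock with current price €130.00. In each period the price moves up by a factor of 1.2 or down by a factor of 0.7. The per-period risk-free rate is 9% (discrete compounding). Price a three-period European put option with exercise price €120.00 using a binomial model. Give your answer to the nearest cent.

€4.43

Risk-neutral probability p = (1 + 0.09 − 0.7)/(1.2 − 0.7) = 0.3900/0.5000 = 0.7800
Terminal stock prices: S_uuu = 224.6, S_uud = 131, S_udd = 76.44, S_ddd = 44.59
Terminal payoffs (K − S): max(-104.6, 0) = 0, max(-11.04, 0) = 0, max(43.56, 0) = 43.56, max(75.41, 0) = 75.41
Node uu (S = 187.2): V_uu = 1/1.09·[0.7800·0.0000 + 0.2200·0.0000] = 0.0000
Node ud (S = 109.2): V_ud = 1/1.09·[0.7800·0.0000 + 0.2200·43.5600] = 8.7919
Node dd (S = 63.7): V_dd = 1/1.09·[0.7800·43.5600 + 0.2200·75.4100] = 46.3917
Node u (S = 156): V_u = 1/1.09·[0.7800·0.0000 + 0.2200·8.7919] = 1.7745
Node d (S = 91): V_d = 1/1.09·[0.7800·8.7919 + 0.2200·46.3917] = 15.6549
Node 0 (S = 130): V_0 = 1/1.09·[0.7800·1.7745 + 0.2200·15.6549] = 4.4296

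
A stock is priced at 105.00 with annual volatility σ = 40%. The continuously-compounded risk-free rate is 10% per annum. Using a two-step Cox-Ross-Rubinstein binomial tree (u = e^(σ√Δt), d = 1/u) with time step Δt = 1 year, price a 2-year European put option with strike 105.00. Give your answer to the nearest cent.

10.49

CRR parameters: u = e^(σ√Δt) = e^(0.4·√1) = 1.4918, d = 1/u = 0.6703
Per-period rate: rΔt = 0.1·1 = 0.1, so R = e^0.1 = 1.1052
Risk-neutral probability p = (e^0.1 − 0.6703)/(1.4918 − 0.6703) = 0.4349/0.8215 = 0.5293
Terminal stock prices: S_uu = 233.7, S_ud = 105, S_dd = 47.18
Terminal payoffs (K − S): max(-128.7, 0) = 0, max(0, 0) = 0, max(57.82, 0) = 57.82
Node u (S = 156.6): V_u = e^(−0.1)·[0.5293·0.0000 + 0.4707·0.0000] = 0.0000
Node d (S = 70.38): V_d = e^(−0.1)·[0.5293·0.0000 + 0.4707·57.8205] = 24.6243
Node 0 (S = 105): V_0 = e^(−0.1)·[0.5293·0.0000 + 0.4707·24.6243] = 10.4869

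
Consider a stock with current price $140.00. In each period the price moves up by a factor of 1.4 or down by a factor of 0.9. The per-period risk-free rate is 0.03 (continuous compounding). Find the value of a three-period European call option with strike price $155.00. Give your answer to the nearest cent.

$17.87

Risk-neutral probability p = (e^0.03 − 0.9)/(1.4 − 0.9) = 0.1305/0.5000 = 0.2609
Terminal stock prices: S_uuu = 384.2, S_uud = 247, S_udd = 158.8, S_ddd = 102.1
Terminal payoffs (S − K): max(229.2, 0) = 229.2, max(91.96, 0) = 91.96, max(3.76, 0) = 3.76, max(-52.94, 0) = 0
Node uu (S = 274.4): V_uu = e^(−0.03)·[0.2609·229.1600 + 0.7391·91.9600] = 123.9809
Node ud (S = 176.4): V_ud = e^(−0.03)·[0.2609·91.9600 + 0.7391·3.7600] = 25.9809
Node dd (S = 113.4): V_dd = e^(−0.03)·[0.2609·3.7600 + 0.7391·0.0000] = 0.9520
Node u (S = 196): V_u = e^(−0.03)·[0.2609·123.9809 + 0.7391·25.9809] = 50.0265
Node d (S = 126): V_d = e^(−0.03)·[0.2609·25.9809 + 0.7391·0.9520] = 7.2612
Node 0 (S = 140): V_0 = e^(−0.03)·[0.2609·50.0265 + 0.7391·7.2612] = 17.8747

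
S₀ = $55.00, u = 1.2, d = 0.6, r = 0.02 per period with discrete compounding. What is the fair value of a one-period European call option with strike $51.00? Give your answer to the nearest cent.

$10.29

Risk-neutral probability p = (1 + 0.02 − 0.6)/(1.2 − 0.6) = 0.4200/0.6000 = 0.7000
Terminal stock prices: S_u = 66, S_d = 33
Terminal payoffs (S − K): max(15, 0) = 15, max(-18, 0) = 0
Node 0 (S = 55): V_0 = 1/1.02·[0.7000·15.0000 + 0.3000·0.0000] = 10.2941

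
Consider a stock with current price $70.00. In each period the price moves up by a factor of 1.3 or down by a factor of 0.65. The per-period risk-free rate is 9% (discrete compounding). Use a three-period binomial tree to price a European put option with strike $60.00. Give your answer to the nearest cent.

$4.59

Risk-neutral probability p = (1 + 0.09 − 0.65)/(1.3 − 0.65) = 0.4400/0.6500 = 0.6769
Terminal stock prices: S_uuu = 153.8, S_uud = 76.9, S_udd = 38.45, S_ddd = 19.22
Terminal payoffs (K − S): max(-93.79, 0) = 0, max(-16.9, 0) = 0, max(21.55, 0) = 21.55, max(40.78, 0) = 40.78
Node uu (S = 118.3): V_uu = 1/1.09·[0.6769·0.0000 + 0.3231·0.0000] = 0.0000
Node ud (S = 59.15): V_ud = 1/1.09·[0.6769·0.0000 + 0.3231·21.5525] = 6.3882
Node dd (S = 29.58): V_dd = 1/1.09·[0.6769·21.5525 + 0.3231·40.7763] = 25.4709
Node u (S = 91): V_u = 1/1.09·[0.6769·0.0000 + 0.3231·6.3882] = 1.8935
Node d (S = 45.5): V_d = 1/1.09·[0.6769·6.3882 + 0.3231·25.4709] = 11.5168
Node 0 (S = 70): V_0 = 1/1.09·[0.6769·1.8935 + 0.3231·11.5168] = 4.5895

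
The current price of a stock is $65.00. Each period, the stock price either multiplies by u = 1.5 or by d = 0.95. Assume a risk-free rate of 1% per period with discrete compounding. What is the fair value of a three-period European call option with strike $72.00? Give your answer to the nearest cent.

$6.28

Risk-neutral probability p = (1 + 0.01 − 0.95)/(1.5 − 0.95) = 0.0600/0.5500 = 0.1091
Terminal stock prices: S_uuu = 219.4, S_uud = 138.9, S_udd = 87.99, S_ddd = 55.73
Terminal payoffs (S − K): max(147.4, 0) = 147.4, max(66.94, 0) = 66.94, max(15.99, 0) = 15.99, max(-16.27, 0) = 0
Node uu (S = 146.2): V_uu = 1/1.01·[0.1091·147.3750 + 0.8909·66.9375] = 74.9629
Node ud (S = 92.62): V_ud = 1/1.01·[0.1091·66.9375 + 0.8909·15.9937] = 21.3379
Node dd (S = 58.66): V_dd = 1/1.01·[0.1091·15.9937 + 0.8909·0.0000] = 1.7275
Node u (S = 97.5): V_u = 1/1.01·[0.1091·74.9629 + 0.8909·21.3379] = 26.9187
Node d (S = 61.75): V_d = 1/1.01·[0.1091·21.3379 + 0.8909·1.7275] = 3.8285
Node 0 (S = 65): V_0 = 1/1.01·[0.1091·26.9187 + 0.8909·3.8285] = 6.2846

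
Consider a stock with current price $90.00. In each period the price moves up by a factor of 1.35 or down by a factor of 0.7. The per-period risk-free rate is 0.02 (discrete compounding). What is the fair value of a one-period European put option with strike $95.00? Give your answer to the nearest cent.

Risk-neutral probability p = (1 + 0.02 − 0.7)/(1.35 − 0.7) = 0.3200/0.6500 = 0.4923
Terminal stock prices: S_u = 121.5, S_d = 63
Terminal payoffs (K − S): max(-26.5, 0) = 0, max(32, 0) = 32
Node 0 (S = 90): V_0 = 1/1.02·[0.4923·0.0000 + 0.5077·32.0000] = 15.9276

$15.93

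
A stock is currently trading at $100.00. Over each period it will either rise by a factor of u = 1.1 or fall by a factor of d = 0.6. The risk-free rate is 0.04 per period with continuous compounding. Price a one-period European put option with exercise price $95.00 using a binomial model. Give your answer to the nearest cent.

Risk-neutral probability p = (e^0.04 − 0.6)/(1.1 − 0.6) = 0.4408/0.5000 = 0.8816
Terminal stock prices: S_u = 110, S_d = 60
Terminal payoffs (K − S): max(-15, 0) = 0, max(35, 0) = 35
Node 0 (S = 100): V_0 = e^(−0.04)·[0.8816·0.0000 + 0.1184·35.0000] = 3.9808

$3.98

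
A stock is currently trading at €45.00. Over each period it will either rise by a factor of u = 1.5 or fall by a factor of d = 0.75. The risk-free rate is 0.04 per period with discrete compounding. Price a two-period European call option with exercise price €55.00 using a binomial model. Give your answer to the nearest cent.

€6.39

Risk-neutral probability p = (1 + 0.04 − 0.75)/(1.5 − 0.75) = 0.2900/0.7500 = 0.3867
Terminal stock prices: S_uu = 101.2, S_ud = 50.62, S_dd = 25.31
Terminal payoffs (S − K): max(46.25, 0) = 46.25, max(-4.375, 0) = 0, max(-29.69, 0) = 0
Node u (S = 67.5): V_u = 1/1.04·[0.3867·46.2500 + 0.6133·0.0000] = 17.1955
Node d (S = 33.75): V_d = 1/1.04·[0.3867·0.0000 + 0.6133·0.0000] = 0.0000
Node 0 (S = 45): V_0 = 1/1.04·[0.3867·17.1955 + 0.6133·0.0000] = 6.3932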